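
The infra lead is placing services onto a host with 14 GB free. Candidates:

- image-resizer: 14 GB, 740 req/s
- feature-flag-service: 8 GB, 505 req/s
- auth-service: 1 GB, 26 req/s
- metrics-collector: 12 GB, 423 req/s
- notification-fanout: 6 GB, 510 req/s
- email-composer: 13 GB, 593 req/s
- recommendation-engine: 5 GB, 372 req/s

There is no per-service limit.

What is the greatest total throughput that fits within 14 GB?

1072

Density check — notification-fanout 85.00, recommendation-engine 74.40, feature-flag-service 63.12 are the best per GB.
Best packing: 2×auth-service + 2×notification-fanout — 14 GB, 1072 total.
Nothing else within 14 GB beats 1072.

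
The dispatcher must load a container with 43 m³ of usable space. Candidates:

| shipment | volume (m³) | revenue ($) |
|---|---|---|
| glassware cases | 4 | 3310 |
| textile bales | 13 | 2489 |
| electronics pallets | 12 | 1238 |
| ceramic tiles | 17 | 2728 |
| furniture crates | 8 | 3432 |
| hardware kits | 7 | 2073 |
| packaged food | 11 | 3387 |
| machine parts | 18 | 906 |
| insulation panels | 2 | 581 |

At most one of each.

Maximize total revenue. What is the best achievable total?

14691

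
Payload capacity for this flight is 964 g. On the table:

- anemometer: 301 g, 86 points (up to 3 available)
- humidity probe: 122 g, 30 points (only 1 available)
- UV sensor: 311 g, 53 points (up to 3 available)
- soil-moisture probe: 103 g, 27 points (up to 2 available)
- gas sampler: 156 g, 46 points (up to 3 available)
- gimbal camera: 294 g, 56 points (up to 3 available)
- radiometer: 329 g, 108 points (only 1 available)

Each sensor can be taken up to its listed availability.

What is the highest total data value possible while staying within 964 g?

Density check — radiometer 0.33, gas sampler 0.29, anemometer 0.29, soil-moisture probe 0.26 are the best per g.
Filling by ratio: soil-moisture probe + 3×gas sampler + radiometer for 273, with 64 g left unused.
Dropping soil-moisture probe and gas sampler frees 259 g; slotting in anemometer (301 g) lifts the total to 286 at 942 g.
No other feasible combination exceeds 286.

286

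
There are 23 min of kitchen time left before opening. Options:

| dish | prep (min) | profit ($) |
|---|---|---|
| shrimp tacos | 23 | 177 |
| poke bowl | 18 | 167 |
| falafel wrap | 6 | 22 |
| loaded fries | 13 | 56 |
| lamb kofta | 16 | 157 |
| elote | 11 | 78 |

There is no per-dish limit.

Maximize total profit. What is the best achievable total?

179

Ranking by ratio (profit/min): lamb kofta 9.81, poke bowl 9.28, shrimp tacos 7.70, elote 7.09.
Falafel wrap + lamb kofta uses 22 of the 23 min and totals 179.
The spare 1 min is too small for any remaining dish, and no exchange beats 179.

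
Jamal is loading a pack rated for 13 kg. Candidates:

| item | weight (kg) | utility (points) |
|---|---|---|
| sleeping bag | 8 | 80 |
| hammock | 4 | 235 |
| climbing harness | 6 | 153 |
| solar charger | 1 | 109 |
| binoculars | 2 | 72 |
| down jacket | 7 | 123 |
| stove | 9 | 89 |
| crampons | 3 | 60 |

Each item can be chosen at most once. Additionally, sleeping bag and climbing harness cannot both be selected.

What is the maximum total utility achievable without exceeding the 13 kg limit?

569

Hammock + climbing harness + solar charger + binoculars uses 13 of the 13 kg and totals 569.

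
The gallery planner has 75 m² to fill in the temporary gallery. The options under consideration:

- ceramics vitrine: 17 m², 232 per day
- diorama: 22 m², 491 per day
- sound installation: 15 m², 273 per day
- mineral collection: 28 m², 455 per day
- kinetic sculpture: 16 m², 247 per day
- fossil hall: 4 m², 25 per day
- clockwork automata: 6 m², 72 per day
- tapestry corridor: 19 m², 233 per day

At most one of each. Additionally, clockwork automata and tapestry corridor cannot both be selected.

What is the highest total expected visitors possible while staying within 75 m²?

Ranking by ratio (expected visitors/m²): diorama 22.32, sound installation 18.20, mineral collection 16.25.
Taking diorama + sound installation + mineral collection + fossil hall + clockwork automata: 75 m² used, 1316 in expected visitors.

1316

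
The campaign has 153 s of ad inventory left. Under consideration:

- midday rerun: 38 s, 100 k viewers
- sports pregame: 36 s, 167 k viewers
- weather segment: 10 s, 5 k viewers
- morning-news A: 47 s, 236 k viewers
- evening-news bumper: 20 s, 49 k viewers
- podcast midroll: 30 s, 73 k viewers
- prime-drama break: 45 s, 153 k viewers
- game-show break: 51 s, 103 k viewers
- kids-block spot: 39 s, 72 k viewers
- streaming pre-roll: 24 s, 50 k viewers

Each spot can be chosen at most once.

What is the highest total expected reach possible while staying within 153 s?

606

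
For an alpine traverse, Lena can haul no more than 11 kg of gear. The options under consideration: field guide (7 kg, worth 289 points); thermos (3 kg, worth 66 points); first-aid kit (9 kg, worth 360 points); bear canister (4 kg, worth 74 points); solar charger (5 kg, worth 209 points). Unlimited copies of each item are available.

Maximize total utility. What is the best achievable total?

418

2×solar charger uses 10 of the 11 kg and totals 418.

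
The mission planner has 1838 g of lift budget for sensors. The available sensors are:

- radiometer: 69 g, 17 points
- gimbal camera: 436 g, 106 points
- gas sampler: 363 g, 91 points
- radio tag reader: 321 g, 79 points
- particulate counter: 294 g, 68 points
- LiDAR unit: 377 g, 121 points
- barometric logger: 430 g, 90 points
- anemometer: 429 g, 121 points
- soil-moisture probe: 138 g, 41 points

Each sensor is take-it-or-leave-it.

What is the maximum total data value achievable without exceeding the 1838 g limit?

497

Ranking by ratio (data value/g): LiDAR unit 0.32, soil-moisture probe 0.30, anemometer 0.28, gas sampler 0.25.
Filling by ratio: radiometer + gas sampler + radio tag reader + LiDAR unit + anemometer + soil-moisture probe for 470, with 141 g left unused.
The 321 g tied up in radio tag reader is better spent on gimbal camera — total rises to 497 (1812 g).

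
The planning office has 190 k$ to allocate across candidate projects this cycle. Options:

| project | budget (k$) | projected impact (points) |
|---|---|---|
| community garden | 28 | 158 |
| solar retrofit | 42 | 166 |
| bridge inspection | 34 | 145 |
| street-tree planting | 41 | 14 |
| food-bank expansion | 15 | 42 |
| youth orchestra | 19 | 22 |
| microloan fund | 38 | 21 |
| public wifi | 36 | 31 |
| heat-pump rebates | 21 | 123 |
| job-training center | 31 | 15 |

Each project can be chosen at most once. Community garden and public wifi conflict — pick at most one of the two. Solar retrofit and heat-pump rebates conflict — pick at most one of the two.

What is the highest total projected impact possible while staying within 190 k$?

554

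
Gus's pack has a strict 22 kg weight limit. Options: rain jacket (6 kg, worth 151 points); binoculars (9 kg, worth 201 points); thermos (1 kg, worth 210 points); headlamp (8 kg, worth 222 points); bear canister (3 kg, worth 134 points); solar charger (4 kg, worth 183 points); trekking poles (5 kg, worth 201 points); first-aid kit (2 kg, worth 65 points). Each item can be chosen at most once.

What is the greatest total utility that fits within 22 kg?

950

The ratio heuristic lands on rain jacket + thermos + bear canister + solar charger + trekking poles + first-aid kit (944) but leaves 1 kg idle.
Replace rain jacket and first-aid kit with headlamp: the trade gains 6 net, giving 950 at 21 kg.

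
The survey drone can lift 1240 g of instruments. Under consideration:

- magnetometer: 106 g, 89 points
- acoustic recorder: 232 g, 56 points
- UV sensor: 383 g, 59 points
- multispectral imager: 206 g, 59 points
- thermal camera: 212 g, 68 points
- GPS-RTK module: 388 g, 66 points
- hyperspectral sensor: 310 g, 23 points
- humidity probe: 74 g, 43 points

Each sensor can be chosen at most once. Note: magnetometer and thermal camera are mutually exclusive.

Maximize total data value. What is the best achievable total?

316

Ranking by ratio (data value/g): magnetometer 0.84, humidity probe 0.58, thermal camera 0.32.
Magnetometer + UV sensor + multispectral imager + GPS-RTK module + humidity probe uses 1157 of the 1240 g and totals 316.
Next best is magnetometer + acoustic recorder + UV sensor + GPS-RTK module + humidity probe at 313 (1183 g) — short by 3.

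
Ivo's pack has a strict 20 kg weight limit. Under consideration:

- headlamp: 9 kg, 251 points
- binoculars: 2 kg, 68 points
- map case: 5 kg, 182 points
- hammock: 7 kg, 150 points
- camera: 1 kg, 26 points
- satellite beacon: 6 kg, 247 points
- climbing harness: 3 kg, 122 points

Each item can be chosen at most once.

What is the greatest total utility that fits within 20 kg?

688

Filling by ratio: binoculars + map case + camera + satellite beacon + climbing harness for 645, with 3 kg left unused.
Dropping map case and camera frees 6 kg; slotting in headlamp (9 kg) lifts the total to 688 at 20 kg.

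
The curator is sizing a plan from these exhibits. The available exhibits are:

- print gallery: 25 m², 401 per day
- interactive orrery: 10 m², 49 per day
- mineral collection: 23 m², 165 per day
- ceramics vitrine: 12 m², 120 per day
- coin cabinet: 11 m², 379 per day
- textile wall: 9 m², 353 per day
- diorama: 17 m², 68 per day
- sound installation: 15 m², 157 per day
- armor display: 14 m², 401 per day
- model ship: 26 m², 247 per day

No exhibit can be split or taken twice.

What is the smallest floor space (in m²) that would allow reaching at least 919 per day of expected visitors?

Minimise m² subject to total expected visitors ≥ 919.
Taking coin cabinet + textile wall + armor display gives 1133 (≥ 919) for 34 m².
Below 34 m² the best achievable stays under 919.

34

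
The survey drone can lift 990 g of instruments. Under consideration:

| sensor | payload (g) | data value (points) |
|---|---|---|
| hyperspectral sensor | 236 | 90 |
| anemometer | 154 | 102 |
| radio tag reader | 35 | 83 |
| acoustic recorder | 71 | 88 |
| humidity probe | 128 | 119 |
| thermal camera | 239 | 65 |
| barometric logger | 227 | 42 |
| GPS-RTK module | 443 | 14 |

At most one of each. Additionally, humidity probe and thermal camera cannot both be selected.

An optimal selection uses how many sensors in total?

6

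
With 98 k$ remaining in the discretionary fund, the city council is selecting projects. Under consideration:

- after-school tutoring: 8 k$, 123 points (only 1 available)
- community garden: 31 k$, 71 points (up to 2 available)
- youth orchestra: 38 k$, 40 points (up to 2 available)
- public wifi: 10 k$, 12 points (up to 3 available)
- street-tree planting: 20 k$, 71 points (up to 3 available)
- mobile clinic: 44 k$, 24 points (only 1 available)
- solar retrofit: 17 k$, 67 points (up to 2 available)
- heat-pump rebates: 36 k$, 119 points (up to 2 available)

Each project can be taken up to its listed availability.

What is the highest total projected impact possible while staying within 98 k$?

447

Density check — after-school tutoring 15.38, solar retrofit 3.94, street-tree planting 3.55 are the best per k$.
Greedy by ratio would take after-school tutoring + public wifi + 2×street-tree planting + 2×solar retrofit: 92 k$ used, total 411.
Replace public wifi and street-tree planting with heat-pump rebates: the trade gains 36 net, giving 447 at 98 k$.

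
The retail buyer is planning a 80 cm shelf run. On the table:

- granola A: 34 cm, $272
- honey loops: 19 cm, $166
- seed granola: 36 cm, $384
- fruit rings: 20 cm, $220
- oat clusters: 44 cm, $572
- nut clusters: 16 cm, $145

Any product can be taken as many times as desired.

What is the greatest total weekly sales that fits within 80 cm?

A density-first pass picks fruit rings + oat clusters + nut clusters — 937 at 80 cm.
Replace fruit rings and nut clusters with seed granola: the trade gains 19 net, giving 956 at 80 cm.
Nothing else within 80 cm beats 956.

956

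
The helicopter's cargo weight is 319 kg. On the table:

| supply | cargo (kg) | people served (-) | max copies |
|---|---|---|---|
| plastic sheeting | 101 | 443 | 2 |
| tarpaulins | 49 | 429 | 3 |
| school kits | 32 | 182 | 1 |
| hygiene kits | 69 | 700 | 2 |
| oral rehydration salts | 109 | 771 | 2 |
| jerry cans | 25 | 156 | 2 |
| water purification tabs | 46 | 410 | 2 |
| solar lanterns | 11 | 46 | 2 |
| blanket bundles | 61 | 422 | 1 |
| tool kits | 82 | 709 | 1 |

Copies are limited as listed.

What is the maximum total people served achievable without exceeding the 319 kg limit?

Taking the top-ratio supplies first gives tarpaulins + 2×hygiene kits + jerry cans + 2×water purification tabs + solar lanterns for 2851 (315 kg).
Using the slack differently, 2×tarpaulins + 2×hygiene kits + tool kits comes to 2967 at 318 kg.
That's the maximum — no swap from here does better than 2967.

2967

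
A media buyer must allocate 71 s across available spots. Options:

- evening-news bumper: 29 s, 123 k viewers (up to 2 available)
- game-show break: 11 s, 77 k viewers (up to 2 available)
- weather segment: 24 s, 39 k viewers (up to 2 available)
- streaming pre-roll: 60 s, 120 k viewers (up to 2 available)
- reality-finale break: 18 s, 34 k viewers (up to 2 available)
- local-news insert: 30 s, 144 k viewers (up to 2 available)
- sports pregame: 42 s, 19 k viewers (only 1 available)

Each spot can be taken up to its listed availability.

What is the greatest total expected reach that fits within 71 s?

A density-first pass picks 2×game-show break + reality-finale break + local-news insert — 332 at 70 s.
The 29 s tied up in game-show break and reality-finale break is better spent on local-news insert — total rises to 365 (71 s).

365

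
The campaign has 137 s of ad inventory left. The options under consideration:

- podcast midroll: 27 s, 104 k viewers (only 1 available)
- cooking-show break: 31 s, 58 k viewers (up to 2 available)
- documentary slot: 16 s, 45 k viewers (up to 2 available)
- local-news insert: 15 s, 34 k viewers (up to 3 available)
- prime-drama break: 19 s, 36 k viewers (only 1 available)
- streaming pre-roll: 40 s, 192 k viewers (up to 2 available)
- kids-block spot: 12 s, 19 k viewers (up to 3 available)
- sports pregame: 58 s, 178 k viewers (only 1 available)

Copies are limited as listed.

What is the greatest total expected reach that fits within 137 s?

556

Filling by ratio: podcast midroll + documentary slot + 2×streaming pre-roll + kids-block spot for 552, with 2 s left unused.
The 28 s tied up in documentary slot and kids-block spot is better spent on 2×local-news insert — total rises to 556 (137 s).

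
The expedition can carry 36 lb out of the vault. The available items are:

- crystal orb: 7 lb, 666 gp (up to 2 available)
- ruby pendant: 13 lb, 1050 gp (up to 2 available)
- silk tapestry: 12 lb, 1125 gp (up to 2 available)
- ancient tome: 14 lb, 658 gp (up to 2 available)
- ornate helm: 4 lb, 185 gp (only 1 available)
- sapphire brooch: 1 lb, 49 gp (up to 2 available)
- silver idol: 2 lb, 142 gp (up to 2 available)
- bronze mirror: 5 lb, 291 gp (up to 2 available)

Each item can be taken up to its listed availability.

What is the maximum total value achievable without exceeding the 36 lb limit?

3249

A density-first pass picks 2×crystal orb + silk tapestry + sapphire brooch + 2×silver idol + bronze mirror — 3081 at 36 lb.
Dropping crystal orb and bronze mirror frees 12 lb; slotting in silk tapestry (12 lb) lifts the total to 3249 at 36 lb.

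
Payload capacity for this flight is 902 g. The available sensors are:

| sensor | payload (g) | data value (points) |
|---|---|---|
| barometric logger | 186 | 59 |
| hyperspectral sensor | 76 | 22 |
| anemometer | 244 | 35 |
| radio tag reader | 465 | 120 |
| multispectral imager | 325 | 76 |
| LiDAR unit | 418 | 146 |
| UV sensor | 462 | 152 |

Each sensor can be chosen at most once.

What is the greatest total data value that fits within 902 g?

298

Best packing: LiDAR unit + UV sensor — 880 g, 298 total.
Nothing else within 902 g beats 298.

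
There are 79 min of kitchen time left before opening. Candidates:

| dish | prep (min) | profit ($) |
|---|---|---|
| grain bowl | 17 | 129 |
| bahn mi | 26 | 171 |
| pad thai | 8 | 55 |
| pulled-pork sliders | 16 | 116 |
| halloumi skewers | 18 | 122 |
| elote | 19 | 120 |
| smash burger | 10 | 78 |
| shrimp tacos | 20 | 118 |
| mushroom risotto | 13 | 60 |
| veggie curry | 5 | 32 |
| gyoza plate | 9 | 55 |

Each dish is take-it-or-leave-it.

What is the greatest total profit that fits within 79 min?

Density check — smash burger 7.80, grain bowl 7.59, pulled-pork sliders 7.25 are the best per min.
The ratio heuristic lands on grain bowl + pad thai + pulled-pork sliders + halloumi skewers + smash burger + veggie curry (532) but leaves 5 min idle.
Replace pulled-pork sliders and veggie curry with bahn mi: the trade gains 23 net, giving 555 at 79 min.

555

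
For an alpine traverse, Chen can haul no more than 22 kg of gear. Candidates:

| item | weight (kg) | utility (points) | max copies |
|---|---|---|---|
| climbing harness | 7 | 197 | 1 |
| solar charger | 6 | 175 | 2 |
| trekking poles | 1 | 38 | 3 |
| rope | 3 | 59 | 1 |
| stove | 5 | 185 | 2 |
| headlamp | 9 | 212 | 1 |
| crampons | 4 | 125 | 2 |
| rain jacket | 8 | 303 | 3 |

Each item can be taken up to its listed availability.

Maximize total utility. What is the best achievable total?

829

A density-first pass picks 3×trekking poles + rope + 2×rain jacket — 779 at 22 kg.
Dropping 2×trekking poles and rope frees 5 kg; slotting in stove (5 kg) lifts the total to 829 at 22 kg.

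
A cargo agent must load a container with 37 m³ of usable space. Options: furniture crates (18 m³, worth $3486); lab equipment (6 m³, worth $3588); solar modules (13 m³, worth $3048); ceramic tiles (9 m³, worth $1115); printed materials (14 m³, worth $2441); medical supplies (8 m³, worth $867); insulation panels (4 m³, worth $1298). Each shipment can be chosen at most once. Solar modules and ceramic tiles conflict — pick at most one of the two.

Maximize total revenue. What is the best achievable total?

10375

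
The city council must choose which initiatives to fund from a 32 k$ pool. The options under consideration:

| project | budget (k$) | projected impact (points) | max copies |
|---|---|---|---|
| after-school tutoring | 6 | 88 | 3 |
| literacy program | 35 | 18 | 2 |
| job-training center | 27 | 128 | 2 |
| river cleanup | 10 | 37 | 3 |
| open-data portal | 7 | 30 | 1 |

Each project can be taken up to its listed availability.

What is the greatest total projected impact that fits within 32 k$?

301

Greedy by ratio would take 3×after-school tutoring + open-data portal: 25 k$ used, total 294.
The 7 k$ tied up in open-data portal is better spent on river cleanup — total rises to 301 (28 k$).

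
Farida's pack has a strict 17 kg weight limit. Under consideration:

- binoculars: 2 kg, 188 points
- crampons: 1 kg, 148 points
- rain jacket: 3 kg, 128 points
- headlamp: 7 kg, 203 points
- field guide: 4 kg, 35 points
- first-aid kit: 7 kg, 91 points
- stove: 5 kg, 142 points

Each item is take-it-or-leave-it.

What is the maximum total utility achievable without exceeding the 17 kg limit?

702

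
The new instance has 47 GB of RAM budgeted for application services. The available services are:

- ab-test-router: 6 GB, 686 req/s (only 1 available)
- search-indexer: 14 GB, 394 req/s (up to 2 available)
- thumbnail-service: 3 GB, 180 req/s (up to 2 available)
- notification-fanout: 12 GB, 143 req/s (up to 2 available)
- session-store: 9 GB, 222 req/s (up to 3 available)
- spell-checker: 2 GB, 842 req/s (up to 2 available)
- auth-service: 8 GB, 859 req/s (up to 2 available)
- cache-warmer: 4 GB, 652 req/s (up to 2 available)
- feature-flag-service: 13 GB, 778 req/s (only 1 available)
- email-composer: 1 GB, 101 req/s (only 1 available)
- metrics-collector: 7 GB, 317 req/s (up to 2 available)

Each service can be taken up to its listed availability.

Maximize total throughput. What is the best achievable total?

6170

Taking the top-ratio services first gives ab-test-router + 2×thumbnail-service + 2×spell-checker + 2×auth-service + 2×cache-warmer + email-composer for 5853 (41 GB).
The 7 GB tied up in 2×thumbnail-service and email-composer is better spent on feature-flag-service — total rises to 6170 (47 GB).
No other feasible combination exceeds 6170.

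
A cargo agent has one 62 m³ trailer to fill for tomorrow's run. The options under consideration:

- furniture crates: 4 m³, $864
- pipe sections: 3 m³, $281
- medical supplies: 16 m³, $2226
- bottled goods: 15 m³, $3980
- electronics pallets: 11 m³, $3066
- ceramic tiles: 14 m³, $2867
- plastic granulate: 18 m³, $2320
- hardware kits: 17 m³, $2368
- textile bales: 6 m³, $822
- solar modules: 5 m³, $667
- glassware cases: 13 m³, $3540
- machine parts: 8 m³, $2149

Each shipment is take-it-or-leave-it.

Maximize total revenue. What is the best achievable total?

15602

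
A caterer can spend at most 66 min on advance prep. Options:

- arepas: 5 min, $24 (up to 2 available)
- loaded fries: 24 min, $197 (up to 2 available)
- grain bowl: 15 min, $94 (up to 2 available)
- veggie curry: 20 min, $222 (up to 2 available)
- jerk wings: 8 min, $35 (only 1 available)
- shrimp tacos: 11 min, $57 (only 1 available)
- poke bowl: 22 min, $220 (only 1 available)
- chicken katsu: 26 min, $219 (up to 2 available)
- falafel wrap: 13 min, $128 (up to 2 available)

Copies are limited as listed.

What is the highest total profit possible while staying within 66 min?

Filling by ratio: 2×veggie curry + poke bowl for 664, with 4 min left unused.
Dropping poke bowl frees 22 min; slotting in 2×falafel wrap (26 min) lifts the total to 700 at 66 min.
That's the maximum — no swap from here does better than 700.

700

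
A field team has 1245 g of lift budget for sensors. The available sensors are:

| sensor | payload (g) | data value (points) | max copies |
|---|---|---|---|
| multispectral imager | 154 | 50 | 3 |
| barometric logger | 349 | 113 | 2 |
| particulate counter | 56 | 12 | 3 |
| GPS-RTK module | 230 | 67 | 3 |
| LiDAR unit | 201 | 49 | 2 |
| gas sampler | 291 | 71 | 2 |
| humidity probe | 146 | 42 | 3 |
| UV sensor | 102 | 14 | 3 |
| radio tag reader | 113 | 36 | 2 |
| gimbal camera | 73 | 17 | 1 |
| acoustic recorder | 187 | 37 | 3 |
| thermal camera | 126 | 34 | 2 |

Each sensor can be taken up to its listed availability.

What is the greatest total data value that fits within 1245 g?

398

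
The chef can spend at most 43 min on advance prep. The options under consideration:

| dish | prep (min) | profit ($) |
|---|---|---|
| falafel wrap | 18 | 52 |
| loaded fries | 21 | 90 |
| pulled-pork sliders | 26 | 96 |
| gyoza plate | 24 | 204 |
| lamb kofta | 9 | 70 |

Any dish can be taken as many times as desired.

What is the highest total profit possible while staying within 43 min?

Ranking by ratio (profit/min): gyoza plate 8.50, lamb kofta 7.78, loaded fries 4.29, pulled-pork sliders 3.69.
The ratio ordering already packs tightly: gyoza plate + 2×lamb kofta, 42 min, 344.

344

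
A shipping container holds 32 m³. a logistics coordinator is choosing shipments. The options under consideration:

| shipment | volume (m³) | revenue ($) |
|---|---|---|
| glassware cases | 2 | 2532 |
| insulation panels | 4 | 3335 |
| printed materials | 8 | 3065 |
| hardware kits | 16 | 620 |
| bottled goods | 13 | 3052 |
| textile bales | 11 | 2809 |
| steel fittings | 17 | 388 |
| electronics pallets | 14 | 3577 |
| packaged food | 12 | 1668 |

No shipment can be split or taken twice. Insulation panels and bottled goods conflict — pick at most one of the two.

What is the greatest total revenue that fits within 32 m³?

The ratio ordering already packs tightly: glassware cases + insulation panels + printed materials + electronics pallets, 28 m³, 12509.
No other feasible combination exceeds 12509.

12509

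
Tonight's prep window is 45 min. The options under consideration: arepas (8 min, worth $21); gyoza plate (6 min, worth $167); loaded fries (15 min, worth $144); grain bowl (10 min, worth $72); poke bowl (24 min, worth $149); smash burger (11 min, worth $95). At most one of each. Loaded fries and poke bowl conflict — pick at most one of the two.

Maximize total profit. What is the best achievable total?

Taking gyoza plate + loaded fries + grain bowl + smash burger: 42 min used, 478 in profit.
The closest alternative, arepas + gyoza plate + loaded fries + smash burger, reaches only 427.

478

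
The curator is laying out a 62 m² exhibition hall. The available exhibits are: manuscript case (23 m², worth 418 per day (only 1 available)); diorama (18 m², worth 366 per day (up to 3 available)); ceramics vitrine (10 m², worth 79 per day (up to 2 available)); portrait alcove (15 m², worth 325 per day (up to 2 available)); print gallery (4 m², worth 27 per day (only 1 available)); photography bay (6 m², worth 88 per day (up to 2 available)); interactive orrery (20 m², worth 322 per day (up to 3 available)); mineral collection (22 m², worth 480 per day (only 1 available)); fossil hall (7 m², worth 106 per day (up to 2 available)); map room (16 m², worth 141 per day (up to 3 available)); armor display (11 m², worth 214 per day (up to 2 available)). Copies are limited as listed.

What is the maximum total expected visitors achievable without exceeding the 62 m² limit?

1277

Ranking by ratio (expected visitors/m²): mineral collection 21.82, portrait alcove 21.67, diorama 20.33.
The ratio heuristic lands on 2×portrait alcove + mineral collection + fossil hall (1236) but leaves 3 m² idle.
The 15 m² tied up in portrait alcove is better spent on diorama — total rises to 1277 (62 m²).
That's the maximum — no swap from here does better than 1277.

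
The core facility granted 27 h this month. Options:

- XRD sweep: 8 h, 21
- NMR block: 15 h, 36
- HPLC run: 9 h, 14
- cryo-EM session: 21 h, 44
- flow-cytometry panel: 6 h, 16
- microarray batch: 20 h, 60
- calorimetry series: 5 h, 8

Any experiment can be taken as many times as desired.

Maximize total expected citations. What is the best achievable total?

Density check — microarray batch 3.00, flow-cytometry panel 2.67, XRD sweep 2.62 are the best per h.
Best packing: flow-cytometry panel + microarray batch — 26 h, 76 total.
Nothing else within 27 h beats 76.

76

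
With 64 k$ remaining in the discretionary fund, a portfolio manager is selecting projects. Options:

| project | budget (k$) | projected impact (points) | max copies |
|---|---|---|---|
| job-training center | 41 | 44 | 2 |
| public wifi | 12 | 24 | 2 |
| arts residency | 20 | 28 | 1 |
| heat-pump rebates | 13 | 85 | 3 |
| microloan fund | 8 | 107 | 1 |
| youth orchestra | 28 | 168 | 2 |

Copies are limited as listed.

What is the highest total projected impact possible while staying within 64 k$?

445

Taking the top-ratio projects first gives public wifi + 3×heat-pump rebates + microloan fund for 386 (59 k$).
Dropping public wifi and heat-pump rebates frees 25 k$; slotting in youth orchestra (28 k$) lifts the total to 445 at 62 k$.
The spare 2 k$ is too small for any remaining project, and no exchange beats 445.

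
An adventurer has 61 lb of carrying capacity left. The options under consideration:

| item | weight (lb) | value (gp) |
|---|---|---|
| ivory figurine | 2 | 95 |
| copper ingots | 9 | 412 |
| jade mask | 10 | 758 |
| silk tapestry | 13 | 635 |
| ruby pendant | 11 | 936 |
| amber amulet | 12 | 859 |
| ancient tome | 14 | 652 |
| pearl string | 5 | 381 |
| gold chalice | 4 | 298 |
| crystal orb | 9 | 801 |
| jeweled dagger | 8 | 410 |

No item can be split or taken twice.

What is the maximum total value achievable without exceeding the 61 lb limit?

4538

Best packing: ivory figurine + jade mask + ruby pendant + amber amulet + pearl string + gold chalice + crystal orb + jeweled dagger — 61 lb, 4538 total.
The closest alternative, copper ingots + jade mask + ruby pendant + amber amulet + pearl string + gold chalice + crystal orb, reaches only 4445.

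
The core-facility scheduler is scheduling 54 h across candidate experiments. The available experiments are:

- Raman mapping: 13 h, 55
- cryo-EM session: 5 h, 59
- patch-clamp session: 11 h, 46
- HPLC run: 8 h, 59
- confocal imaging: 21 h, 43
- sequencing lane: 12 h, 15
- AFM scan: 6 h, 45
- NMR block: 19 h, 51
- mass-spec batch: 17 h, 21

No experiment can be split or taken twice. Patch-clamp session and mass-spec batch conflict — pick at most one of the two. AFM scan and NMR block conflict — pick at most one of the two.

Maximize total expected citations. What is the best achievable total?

264

Taking Raman mapping + cryo-EM session + patch-clamp session + HPLC run + AFM scan: 43 h used, 264 in expected citations.
Nothing else feasible within 54 h beats 264.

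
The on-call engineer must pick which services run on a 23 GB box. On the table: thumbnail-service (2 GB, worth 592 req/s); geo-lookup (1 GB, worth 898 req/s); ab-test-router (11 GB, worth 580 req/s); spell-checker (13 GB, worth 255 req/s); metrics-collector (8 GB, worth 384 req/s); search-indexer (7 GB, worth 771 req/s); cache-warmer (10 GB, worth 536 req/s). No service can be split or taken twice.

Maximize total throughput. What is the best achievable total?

By throughput per GB: geo-lookup 898.00, thumbnail-service 296.00, search-indexer 110.14, cache-warmer 53.60 lead.
Filling by ratio: thumbnail-service + geo-lookup + search-indexer + cache-warmer for 2797, with 3 GB left unused.
The 10 GB tied up in cache-warmer is better spent on ab-test-router — total rises to 2841 (21 GB).
Runner-up thumbnail-service + geo-lookup + search-indexer + cache-warmer tops out at 2797.

2841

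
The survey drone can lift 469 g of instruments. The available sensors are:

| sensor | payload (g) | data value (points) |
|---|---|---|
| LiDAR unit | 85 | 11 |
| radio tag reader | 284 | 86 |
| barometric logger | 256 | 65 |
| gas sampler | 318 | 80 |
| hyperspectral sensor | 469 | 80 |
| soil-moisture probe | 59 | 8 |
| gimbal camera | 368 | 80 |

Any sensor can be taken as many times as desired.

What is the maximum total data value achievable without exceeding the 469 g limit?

110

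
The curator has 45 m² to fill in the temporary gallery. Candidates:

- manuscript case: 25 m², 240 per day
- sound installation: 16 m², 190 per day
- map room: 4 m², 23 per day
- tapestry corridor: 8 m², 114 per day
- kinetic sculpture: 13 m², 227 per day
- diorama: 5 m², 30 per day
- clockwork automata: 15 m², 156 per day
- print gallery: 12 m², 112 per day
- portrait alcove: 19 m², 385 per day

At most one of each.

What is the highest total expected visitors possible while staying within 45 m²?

The ratio ordering already packs tightly: tapestry corridor + kinetic sculpture + diorama + portrait alcove, 45 m², 756.

756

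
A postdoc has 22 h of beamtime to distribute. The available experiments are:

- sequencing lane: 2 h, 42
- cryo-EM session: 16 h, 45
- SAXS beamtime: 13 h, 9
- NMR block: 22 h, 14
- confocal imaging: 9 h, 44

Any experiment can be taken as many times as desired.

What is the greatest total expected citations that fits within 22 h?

462

Taking 11×sequencing lane: 22 h used, 462 in expected citations.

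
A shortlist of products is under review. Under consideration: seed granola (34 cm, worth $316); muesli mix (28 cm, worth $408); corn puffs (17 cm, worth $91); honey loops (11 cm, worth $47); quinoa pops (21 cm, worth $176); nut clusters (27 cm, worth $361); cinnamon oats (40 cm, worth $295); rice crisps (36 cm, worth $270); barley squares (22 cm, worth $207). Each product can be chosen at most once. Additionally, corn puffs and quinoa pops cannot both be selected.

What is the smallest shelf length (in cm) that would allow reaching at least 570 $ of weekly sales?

49

Need the lightest bundle worth ≥ 570.
Taking muesli mix + quinoa pops gives 584 (≥ 570) for 49 cm.
Below 49 cm the best achievable stays under 570.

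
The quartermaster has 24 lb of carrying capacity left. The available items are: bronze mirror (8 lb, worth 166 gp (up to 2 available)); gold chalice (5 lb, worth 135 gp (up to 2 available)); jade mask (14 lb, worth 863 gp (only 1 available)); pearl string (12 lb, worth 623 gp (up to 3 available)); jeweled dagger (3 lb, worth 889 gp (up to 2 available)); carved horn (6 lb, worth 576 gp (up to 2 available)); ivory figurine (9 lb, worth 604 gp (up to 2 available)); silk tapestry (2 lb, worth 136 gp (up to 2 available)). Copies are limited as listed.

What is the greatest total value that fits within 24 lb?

3202

Taking 2×jeweled dagger + 2×carved horn + 2×silk tapestry: 22 lb used, 3202 in value.
Every other selection either busts 24 lb or exceeds an availability limit or fails to beat 3202.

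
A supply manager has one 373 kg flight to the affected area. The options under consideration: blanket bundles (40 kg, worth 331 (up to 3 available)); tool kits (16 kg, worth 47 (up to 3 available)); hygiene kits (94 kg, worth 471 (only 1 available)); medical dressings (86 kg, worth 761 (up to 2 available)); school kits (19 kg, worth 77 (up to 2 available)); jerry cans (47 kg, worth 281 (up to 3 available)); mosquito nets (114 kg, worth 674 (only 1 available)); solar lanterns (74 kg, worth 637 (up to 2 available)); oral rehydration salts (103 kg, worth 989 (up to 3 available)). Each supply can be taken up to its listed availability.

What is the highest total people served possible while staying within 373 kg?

3401

Density check — oral rehydration salts 9.60, medical dressings 8.85, solar lanterns 8.61, blanket bundles 8.28 are the best per kg.
Filling by ratio: blanket bundles + school kits + 3×oral rehydration salts for 3375, with 5 kg left unused.
Replace school kits and oral rehydration salts with blanket bundles + medical dressings: the trade gains 26 net, giving 3401 at 372 kg.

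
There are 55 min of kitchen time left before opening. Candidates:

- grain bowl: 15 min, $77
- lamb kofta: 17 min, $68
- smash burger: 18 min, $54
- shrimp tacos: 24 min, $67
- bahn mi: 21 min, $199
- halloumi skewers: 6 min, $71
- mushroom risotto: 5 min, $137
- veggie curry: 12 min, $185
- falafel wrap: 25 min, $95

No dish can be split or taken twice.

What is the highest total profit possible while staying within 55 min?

Greedy by ratio would take bahn mi + halloumi skewers + mushroom risotto + veggie curry: 44 min used, total 592.
Replace halloumi skewers with grain bowl: the trade gains 6 net, giving 598 at 53 min.
Next best is bahn mi + halloumi skewers + mushroom risotto + veggie curry at 592 (44 min) — short by 6.

598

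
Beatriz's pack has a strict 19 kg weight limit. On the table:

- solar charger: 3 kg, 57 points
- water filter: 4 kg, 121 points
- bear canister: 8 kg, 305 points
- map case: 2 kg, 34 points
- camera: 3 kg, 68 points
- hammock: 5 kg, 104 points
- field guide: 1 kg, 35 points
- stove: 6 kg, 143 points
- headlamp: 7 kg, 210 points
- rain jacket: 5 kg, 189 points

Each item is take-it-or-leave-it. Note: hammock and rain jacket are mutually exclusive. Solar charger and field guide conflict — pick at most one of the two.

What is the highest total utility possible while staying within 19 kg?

Taking water filter + bear canister + field guide + rain jacket: 18 kg used, 650 in utility.
Runner-up water filter + bear canister + map case + rain jacket tops out at 649.

650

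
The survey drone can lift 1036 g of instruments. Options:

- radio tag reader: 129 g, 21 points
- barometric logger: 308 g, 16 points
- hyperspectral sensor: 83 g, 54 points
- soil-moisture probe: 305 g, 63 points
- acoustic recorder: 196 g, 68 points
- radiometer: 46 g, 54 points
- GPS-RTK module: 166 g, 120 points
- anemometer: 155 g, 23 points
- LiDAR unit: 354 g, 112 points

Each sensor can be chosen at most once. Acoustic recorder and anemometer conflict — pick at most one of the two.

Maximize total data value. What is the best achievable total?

Ranking by ratio (data value/g): radiometer 1.17, GPS-RTK module 0.72, hyperspectral sensor 0.65, acoustic recorder 0.35.
Taking radio tag reader + hyperspectral sensor + acoustic recorder + radiometer + GPS-RTK module + LiDAR unit: 974 g used, 429 in data value.
Every other selection either busts 1036 g or breaks a pairing rule or fails to beat 429.

429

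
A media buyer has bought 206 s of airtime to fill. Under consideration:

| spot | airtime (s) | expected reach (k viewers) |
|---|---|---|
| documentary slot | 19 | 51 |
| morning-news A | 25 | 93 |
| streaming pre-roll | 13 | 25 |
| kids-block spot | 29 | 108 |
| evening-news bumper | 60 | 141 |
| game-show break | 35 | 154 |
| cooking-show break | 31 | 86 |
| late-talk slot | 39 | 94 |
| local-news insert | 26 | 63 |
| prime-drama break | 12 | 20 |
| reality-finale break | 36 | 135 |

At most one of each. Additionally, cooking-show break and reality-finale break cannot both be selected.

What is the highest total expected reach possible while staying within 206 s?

682

Taking documentary slot + morning-news A + kids-block spot + evening-news bumper + game-show break + reality-finale break: 204 s used, 682 in expected reach.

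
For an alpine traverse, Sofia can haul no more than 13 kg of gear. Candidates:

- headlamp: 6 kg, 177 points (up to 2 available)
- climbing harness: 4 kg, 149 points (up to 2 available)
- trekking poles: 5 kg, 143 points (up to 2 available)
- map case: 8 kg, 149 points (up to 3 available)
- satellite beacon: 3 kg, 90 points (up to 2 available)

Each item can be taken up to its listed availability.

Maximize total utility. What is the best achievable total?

441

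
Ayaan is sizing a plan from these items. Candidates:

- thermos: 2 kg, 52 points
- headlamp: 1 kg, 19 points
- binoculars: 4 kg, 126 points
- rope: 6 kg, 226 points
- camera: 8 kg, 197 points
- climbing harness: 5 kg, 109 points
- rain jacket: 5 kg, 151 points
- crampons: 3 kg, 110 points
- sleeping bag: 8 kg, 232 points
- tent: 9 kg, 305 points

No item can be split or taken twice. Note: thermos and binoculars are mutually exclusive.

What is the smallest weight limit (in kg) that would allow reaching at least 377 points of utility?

11

Look for the lowest-weight combination reaching 377.
rope + rain jacket reaches 377 using 11 kg.
Below 11 kg the best achievable stays under 377.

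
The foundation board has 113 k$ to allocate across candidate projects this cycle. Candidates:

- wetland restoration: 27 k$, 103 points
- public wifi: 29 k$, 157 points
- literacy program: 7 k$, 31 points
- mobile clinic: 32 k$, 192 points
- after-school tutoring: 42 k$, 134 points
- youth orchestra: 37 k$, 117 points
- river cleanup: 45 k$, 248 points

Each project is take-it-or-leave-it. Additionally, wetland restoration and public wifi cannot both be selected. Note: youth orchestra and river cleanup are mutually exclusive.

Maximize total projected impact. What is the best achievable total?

By projected impact per k$: mobile clinic 6.00, river cleanup 5.51, public wifi 5.41, literacy program 4.43 lead.
The ratio ordering already packs tightly: public wifi + literacy program + mobile clinic + river cleanup, 113 k$, 628.
An exhaustive check of the 128 subsets confirms 628.

628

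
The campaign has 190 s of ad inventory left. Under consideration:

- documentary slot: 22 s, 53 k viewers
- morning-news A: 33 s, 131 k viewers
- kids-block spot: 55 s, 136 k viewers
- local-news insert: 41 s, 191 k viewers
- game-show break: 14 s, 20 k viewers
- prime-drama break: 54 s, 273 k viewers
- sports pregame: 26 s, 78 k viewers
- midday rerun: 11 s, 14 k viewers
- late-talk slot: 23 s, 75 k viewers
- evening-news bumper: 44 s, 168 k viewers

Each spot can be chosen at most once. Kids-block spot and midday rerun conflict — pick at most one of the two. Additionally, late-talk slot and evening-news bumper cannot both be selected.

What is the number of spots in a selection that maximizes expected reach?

5

Optimal total is 783.
One optimal bundle: morning-news A + local-news insert + game-show break + prime-drama break + evening-news bumper (186 s).
Every optimal selection uses 5 spots.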